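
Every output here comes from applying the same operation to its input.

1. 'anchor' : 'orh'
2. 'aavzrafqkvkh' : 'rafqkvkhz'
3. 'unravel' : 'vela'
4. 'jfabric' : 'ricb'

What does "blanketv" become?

The transformation: delete the first 3 characters, then move the first character to the end.
Applying both steps to "blanketv": "nketv", then "ketvn".

ketvn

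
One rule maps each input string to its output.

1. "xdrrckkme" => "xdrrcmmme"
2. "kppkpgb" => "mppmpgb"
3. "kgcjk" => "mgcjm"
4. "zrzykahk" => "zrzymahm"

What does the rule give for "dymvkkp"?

In each case the input is transformed by: replace every "k" with "m".
Applying that to "dymvkkp" gives "dymvmmp".

dymvmmp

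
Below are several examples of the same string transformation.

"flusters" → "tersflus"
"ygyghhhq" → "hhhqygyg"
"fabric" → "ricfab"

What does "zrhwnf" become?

wnfzrh

The transformation: swap the front and back halves of the string.
So "zrhwnf" becomes "wnfzrh".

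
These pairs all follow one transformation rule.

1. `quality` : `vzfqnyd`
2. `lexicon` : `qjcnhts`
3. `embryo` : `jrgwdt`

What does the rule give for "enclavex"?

The pattern: shift every letter 5 places forward in the alphabet (wrapping around).
"enclavex" → "jshqfajc".

jshqfajc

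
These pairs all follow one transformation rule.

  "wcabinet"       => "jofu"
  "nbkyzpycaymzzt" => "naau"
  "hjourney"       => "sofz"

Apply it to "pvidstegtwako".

xblp

In each case the input is transformed by: shift every letter 1 place forward in the alphabet (wrapping around), then keep only the last 4 characters.
Starting from "pvidstegtwako": after the first operation, "qwjetufhuxblp"; after the second, "xblp".
(Check on "hjourney": → "ikpvsofz" → "sofz" ✓)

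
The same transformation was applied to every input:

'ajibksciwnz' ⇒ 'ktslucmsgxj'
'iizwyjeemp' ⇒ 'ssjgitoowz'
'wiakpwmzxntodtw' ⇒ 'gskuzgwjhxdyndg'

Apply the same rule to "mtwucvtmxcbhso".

In each case the input is transformed by: shift every letter 10 places forward in the alphabet (wrapping around).
"mtwucvtmxcbhso" → "wdgemfdwhmlrcy".

wdgemfdwhmlrcy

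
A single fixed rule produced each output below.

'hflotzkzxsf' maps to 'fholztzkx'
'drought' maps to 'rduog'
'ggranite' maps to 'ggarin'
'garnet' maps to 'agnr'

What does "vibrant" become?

ivrba

The rule is to delete the last 2 characters, then swap each adjacent pair of characters (1↔2, 3↔4, ...).
"vibrant" → "vibra" → "ivrba".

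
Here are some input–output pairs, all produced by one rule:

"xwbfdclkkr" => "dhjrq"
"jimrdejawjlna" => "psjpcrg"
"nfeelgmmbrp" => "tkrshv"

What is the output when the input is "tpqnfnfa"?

zwll

Looking at the pairs, the operation is to shift every letter 6 places forward in the alphabet (wrapping around), then keep every other character starting from the first (positions 1st, 3rd, 5th, ...).
For "tpqnfnfa", step one produces "zvwtltlg"; step two turns that into "zwll".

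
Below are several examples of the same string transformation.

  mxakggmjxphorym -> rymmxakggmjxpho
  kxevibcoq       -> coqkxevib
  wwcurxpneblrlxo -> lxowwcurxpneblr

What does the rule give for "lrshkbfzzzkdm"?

What's happening: move the last 3 characters to the front (rotate right by 3).
"lrshkbfzzzkdm" → "kdmlrshkbfzzz".

kdmlrshkbfzzz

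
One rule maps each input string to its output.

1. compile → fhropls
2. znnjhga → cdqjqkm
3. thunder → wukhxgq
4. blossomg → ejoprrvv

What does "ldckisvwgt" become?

owgjfznylv

The transformation: shift every letter 3 places forward in the alphabet (wrapping around), then take characters alternately from the front and the back (1st, last, 2nd, 2nd-last, ...).
For "ldckisvwgt" the result is "owgjfznylv".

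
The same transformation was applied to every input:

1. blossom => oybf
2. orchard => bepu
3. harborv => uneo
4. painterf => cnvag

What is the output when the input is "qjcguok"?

dwpt

Looking at the pairs, the operation is to shift every letter 13 places forward in the alphabet (wrapping around) — i.e. ROT13, then delete the last 3 characters.
Applying both steps to "qjcguok": "dwpthbx", then "dwpt".
(Check on "painterf": → "cnvagres" → "cnvag" ✓)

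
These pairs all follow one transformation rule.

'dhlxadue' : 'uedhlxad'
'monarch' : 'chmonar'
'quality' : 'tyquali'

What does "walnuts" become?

tswalnu

What's happening: move the last 2 characters to the front (rotate right by 2).
Doing the same to "walnuts": "tswalnu".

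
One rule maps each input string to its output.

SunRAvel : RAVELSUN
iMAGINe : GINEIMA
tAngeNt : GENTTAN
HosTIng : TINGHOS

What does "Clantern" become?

What's happening: move the first 3 characters to the end (rotate left by 3), then convert every letter to uppercase.
For "Clantern", step one produces "nternCla"; step two turns that into "NTERNCLA".

NTERNCLA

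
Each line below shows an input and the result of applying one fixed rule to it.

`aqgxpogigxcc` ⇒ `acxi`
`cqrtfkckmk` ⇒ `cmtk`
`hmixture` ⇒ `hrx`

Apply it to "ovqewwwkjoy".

ooew

Rule — take characters alternately from the front and the back (1st, last, 2nd, 2nd-last, ...), then keep one character in every 3, starting at position 1 (positions 1st, 4th, 7th, ...).
"ovqewwwkjoy" → "oyvoqjekwww" → "ooew".
(Check on "cqrtfkckmk": → "ckqmrktcfk" → "cmtk" ✓)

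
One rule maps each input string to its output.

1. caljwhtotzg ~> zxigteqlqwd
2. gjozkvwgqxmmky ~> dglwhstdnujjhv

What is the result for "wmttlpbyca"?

tjqqimyvzx

In each case the input is transformed by: shift every letter 3 places backward in the alphabet (wrapping around).
On "wmttlpbyca" that produces "tjqqimyvzx".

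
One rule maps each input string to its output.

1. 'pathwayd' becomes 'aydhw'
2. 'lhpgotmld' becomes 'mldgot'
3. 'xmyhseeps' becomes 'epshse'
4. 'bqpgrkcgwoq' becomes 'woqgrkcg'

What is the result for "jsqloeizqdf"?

What's happening: delete the first 3 characters, then move the last 3 characters to the front (rotate right by 3).
Applying both steps to "jsqloeizqdf": "loeizqdf", then "qdfloeiz".

qdfloeiz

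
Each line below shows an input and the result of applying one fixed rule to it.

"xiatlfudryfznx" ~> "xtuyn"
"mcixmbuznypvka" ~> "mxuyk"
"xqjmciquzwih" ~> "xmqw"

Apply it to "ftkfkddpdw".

Each output is the input with this applied: keep one character in every 3, starting at position 1 (positions 1st, 4th, 7th, ...).
On "ftkfkddpdw" that produces "ffdw".

ffdw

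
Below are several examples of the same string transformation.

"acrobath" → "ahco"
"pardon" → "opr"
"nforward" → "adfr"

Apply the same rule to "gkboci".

Each output is the input with this applied: swap the front and back halves of the string, then keep every other character starting from the second (positions 2nd, 4th, 6th, ...).
On "gkboci": the first step gives "ocigkb", and the second then gives "cgb".
(Check on "acrobath": → "bathacro" → "ahco" ✓)

cgb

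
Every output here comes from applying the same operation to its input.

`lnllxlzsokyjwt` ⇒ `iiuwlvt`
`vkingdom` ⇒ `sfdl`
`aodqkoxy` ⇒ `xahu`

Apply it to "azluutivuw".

xirfr

In each case the input is transformed by: keep every other character starting from the first (positions 1st, 3rd, 5th, ...), then shift every letter 3 places backward in the alphabet (wrapping around).
For "azluutivuw", step one produces "aluiu"; step two turns that into "xirfr".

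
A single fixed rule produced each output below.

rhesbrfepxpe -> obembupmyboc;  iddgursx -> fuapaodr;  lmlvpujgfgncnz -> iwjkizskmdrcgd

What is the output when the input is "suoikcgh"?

The pattern: shift every letter 3 places backward in the alphabet (wrapping around), then take characters alternately from the front and the back (1st, last, 2nd, 2nd-last, ...).
On "suoikcgh": the first step gives "prlfhzde", and the second then gives "perdlzfh".

perdlzfh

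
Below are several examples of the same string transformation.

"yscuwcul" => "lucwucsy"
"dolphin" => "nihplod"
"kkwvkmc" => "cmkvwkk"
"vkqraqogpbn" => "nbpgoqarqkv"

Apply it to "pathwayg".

What's happening: reverse the string.
Applying that to "pathwayg" gives "gyawhtap".

gyawhtap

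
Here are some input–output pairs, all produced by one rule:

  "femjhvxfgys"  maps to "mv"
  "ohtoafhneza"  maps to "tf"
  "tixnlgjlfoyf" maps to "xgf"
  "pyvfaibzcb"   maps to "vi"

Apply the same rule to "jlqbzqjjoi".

qq

The transformation: keep one character in every 3, starting at position 3 (positions 3rd, 6th, 9th, ...), then delete the last character.
Starting from "jlqbzqjjoi": after the first operation, "qqo"; after the second, "qq".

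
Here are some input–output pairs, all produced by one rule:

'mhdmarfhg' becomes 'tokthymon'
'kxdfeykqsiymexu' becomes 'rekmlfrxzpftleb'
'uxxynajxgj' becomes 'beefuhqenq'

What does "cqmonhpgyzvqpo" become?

jxtvuownfgcxwv

Each output is the input with this applied: shift every letter 7 places forward in the alphabet (wrapping around).
"cqmonhpgyzvqpo" → "jxtvuownfgcxwv".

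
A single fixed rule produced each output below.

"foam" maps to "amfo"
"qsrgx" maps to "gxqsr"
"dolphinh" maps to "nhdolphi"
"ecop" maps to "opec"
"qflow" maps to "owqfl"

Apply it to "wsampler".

The transformation: move the last 2 characters to the front (rotate right by 2).
Doing the same to "wsampler": "erwsampl".

erwsampl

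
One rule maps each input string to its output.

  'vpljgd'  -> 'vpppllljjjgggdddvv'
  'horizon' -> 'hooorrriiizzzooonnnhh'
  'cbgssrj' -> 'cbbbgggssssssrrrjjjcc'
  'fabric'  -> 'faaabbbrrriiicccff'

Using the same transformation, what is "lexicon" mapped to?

leeexxxiiicccooonnnll

Each output is the input with this applied: repeat every character 3 times, then move the first 2 characters to the end (rotate left by 2).
"lexicon" → "llleeexxxiiicccooonnn" → "leeexxxiiicccooonnnll".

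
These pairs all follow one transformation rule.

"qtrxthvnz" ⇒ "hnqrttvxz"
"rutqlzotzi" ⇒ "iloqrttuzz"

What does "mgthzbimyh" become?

bghhimmtyz

The transformation: sort the characters into alphabetical order.
Doing the same to "mgthzbimyh": "bghhimmtyz".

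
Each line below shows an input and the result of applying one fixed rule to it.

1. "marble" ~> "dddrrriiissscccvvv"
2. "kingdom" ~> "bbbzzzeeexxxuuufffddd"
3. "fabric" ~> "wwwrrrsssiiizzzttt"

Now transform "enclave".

vvveeetttcccrrrmmmvvv

What's happening: repeat every character 3 times, then shift every letter 9 places backward in the alphabet (wrapping around).
"enclave" → "eeennnccclllaaavvveee" → "vvveeetttcccrrrmmmvvv".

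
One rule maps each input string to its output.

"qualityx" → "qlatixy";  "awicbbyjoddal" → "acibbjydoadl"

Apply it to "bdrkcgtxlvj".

Each output is the input with this applied: swap each adjacent pair of characters (1↔2, 3↔4, ...), then delete the first character.
On "bdrkcgtxlvj": the first step gives "dbkrgcxtvlj", and the second then gives "bkrgcxtvlj".
(Check on "qualityx": → "uqlatixy" → "qlatixy" ✓)

bkrgcxtvlj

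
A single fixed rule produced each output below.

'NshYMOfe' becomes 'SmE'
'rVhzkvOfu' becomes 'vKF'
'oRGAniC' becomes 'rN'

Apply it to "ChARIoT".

The pattern: keep one character in every 3, starting at position 2 (positions 2nd, 5th, 8th, ...), then flip the case of every letter.
Doing the same to "ChARIoT": "Hi".

Hi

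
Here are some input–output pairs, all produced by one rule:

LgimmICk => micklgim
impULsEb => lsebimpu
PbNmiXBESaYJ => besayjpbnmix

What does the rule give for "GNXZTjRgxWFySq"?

Each output is the input with this applied: swap the front and back halves of the string, then convert every letter to lowercase.
Starting from "GNXZTjRgxWFySq": after the first operation, "gxWFySqGNXZTjR"; after the second, "gxwfysqgnxztjr".

gxwfysqgnxztjr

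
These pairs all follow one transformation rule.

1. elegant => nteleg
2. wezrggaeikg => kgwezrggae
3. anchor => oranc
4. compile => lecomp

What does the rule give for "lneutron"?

onlneut

Looking at the pairs, the operation is to move the last 2 characters to the front (rotate right by 2), then delete the last character.
For "lneutron", step one produces "onlneutr"; step two turns that into "onlneut".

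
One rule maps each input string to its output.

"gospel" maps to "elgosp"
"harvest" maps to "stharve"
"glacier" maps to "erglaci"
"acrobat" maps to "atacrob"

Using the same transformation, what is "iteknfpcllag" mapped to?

In each case the input is transformed by: move the last 2 characters to the front (rotate right by 2).
So "iteknfpcllag" becomes "agiteknfpcll".

agiteknfpcll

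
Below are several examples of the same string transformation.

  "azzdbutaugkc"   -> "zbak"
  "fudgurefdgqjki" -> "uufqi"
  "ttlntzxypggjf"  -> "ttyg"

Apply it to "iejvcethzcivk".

Rule — keep one character in every 3, starting at position 2 (positions 2nd, 5th, 8th, ...).
Doing the same to "iejvcethzcivk": "echi".

echi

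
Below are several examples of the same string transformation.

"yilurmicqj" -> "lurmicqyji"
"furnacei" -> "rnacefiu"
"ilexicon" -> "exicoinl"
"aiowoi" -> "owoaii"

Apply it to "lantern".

nterlna

Rule — swap the first and last characters, then move the first 2 characters to the end (rotate left by 2).
Doing the same to "lantern": "nterlna".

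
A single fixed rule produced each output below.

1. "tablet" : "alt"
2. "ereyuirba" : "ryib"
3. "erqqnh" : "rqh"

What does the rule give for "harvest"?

The rule is to keep every other character starting from the second (positions 2nd, 4th, 6th, ...).
"harvest" → "avs".

avs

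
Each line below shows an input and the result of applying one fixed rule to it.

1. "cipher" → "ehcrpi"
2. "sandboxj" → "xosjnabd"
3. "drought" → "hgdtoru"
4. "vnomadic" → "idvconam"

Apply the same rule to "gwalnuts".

tugsawnl

Rule — move the last 3 characters to the front (rotate right by 3), then swap each adjacent pair of characters (1↔2, 3↔4, ...).
Starting from "gwalnuts": after the first operation, "utsgwaln"; after the second, "tugsawnl".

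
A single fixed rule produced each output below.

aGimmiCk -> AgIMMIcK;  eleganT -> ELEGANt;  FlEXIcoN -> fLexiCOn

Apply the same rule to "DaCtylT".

The pattern: flip the case of every letter.
So "DaCtylT" becomes "dAcTYLt".

dAcTYLt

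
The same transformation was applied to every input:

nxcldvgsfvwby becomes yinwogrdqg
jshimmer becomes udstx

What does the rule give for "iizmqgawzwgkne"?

Rule — delete the last 3 characters, then shift every letter 11 places forward in the alphabet (wrapping around).
Applying that to "iizmqgawzwgkne" gives "ttkxbrlhkhr".

ttkxbrlhkhr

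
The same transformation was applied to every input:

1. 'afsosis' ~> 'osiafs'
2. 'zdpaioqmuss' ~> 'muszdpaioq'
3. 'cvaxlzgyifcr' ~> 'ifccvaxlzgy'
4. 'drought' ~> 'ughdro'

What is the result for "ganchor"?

Looking at the pairs, the operation is to delete the last character, then move the last 3 characters to the front (rotate right by 3).
Starting from "ganchor": after the first operation, "gancho"; after the second, "chogan".

chogan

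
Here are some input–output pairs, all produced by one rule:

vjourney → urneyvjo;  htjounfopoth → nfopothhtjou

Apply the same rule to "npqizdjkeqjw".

djkeqjwnpqiz

Looking at the pairs, the operation is to swap the front and back halves of the string, then move the last character to the front.
On "npqizdjkeqjw": the first step gives "jkeqjwnpqizd", and the second then gives "djkeqjwnpqiz".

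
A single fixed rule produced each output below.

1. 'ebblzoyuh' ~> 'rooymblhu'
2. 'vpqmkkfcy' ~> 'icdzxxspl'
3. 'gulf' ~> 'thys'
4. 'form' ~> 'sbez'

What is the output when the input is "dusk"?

Each output is the input with this applied: shift every letter 13 places forward in the alphabet (wrapping around) — i.e. ROT13.
Applying that to "dusk" gives "qhfx".

qhfx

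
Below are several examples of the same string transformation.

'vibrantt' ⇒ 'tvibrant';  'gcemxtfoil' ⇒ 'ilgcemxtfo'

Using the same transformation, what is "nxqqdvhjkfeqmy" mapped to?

eqmynxqqdvhjkf

In each case the input is transformed by: move the first 3 characters to the end (rotate left by 3), then swap the front and back halves of the string.
For "nxqqdvhjkfeqmy", step one produces "qdvhjkfeqmynxq"; step two turns that into "eqmynxqqdvhjkf".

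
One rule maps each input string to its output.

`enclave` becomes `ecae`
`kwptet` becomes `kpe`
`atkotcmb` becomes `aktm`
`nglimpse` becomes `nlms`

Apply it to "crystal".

The transformation: keep every other character starting from the first (positions 1st, 3rd, 5th, ...).
So "crystal" becomes "cytl".

cytl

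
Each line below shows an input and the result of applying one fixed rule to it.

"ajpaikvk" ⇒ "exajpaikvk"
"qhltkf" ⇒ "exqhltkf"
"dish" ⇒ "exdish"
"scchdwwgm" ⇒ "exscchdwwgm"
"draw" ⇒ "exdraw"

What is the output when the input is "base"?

exbase

Rule — prepend "ex".
Applying that to "base" gives "exbase".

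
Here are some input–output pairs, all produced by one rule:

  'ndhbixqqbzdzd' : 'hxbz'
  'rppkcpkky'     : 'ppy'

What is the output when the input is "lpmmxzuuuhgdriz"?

What's happening: keep one character in every 3, starting at position 3 (positions 3rd, 6th, 9th, ...).
So "lpmmxzuuuhgdriz" becomes "mzudz".

mzudz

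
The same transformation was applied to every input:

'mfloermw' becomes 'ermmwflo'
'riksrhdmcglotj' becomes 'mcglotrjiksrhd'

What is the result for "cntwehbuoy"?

hbuocyntwe

What's happening: swap the first and last characters, then swap the front and back halves of the string.
"cntwehbuoy" → "yntwehbuoc" → "hbuocyntwe".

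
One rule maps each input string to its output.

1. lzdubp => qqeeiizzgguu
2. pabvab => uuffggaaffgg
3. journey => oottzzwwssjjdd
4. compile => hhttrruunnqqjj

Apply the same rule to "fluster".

The pattern: double every character, then shift every letter 5 places forward in the alphabet (wrapping around).
Applying that to "fluster" gives "kkqqzzxxyyjjww".

kkqqzzxxyyjjww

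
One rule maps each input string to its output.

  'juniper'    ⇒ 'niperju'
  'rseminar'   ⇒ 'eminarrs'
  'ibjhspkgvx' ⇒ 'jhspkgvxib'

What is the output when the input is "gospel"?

In each case the input is transformed by: move the first 2 characters to the end (rotate left by 2).
On "gospel" that produces "spelgo".

spelgo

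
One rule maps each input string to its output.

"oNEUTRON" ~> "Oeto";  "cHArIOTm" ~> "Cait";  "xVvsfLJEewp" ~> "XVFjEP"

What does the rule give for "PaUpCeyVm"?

pucYM

The pattern: keep every other character starting from the first (positions 1st, 3rd, 5th, ...), then flip the case of every letter.
Working it through for "PaUpCeyVm": intermediate "PUCym", final "pucYM".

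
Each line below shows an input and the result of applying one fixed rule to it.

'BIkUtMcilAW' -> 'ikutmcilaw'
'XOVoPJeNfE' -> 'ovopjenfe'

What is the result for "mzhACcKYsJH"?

zhacckysjh

In each case the input is transformed by: delete the first character, then convert every letter to lowercase.
Starting from "mzhACcKYsJH": after the first operation, "zhACcKYsJH"; after the second, "zhacckysjh".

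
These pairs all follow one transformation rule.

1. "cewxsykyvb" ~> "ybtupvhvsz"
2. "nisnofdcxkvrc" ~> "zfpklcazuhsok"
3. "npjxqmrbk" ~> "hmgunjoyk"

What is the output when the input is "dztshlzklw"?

twqpeiwhia

The pattern: shift every letter 3 places backward in the alphabet (wrapping around), then swap the first and last characters.
Starting from "dztshlzklw": after the first operation, "awqpeiwhit"; after the second, "twqpeiwhia".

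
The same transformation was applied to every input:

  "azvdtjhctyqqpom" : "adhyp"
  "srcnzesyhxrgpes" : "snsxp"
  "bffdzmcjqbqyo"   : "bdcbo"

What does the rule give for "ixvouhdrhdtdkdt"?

In each case the input is transformed by: keep one character in every 3, starting at position 1 (positions 1st, 4th, 7th, ...).
On "ixvouhdrhdtdkdt" that produces "ioddk".

ioddk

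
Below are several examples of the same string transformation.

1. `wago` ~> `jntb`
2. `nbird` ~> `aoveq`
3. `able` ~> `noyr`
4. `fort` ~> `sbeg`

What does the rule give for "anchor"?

The rule is to shift every letter 13 places forward in the alphabet (wrapping around) — i.e. ROT13.
For "anchor" the result is "napube".

napube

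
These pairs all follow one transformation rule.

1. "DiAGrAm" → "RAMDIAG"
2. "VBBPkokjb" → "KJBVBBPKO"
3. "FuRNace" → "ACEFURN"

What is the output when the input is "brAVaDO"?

ADOBRAV

Each output is the input with this applied: move the last 3 characters to the front (rotate right by 3), then convert every letter to uppercase.
Applying both steps to "brAVaDO": "aDObrAV", then "ADOBRAV".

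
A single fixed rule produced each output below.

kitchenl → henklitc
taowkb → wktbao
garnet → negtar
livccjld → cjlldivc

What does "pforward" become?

Looking at the pairs, the operation is to swap the first and last characters, then swap the front and back halves of the string.
Working it through for "pforward": intermediate "dforwarp", final "warpdfor".

warpdfor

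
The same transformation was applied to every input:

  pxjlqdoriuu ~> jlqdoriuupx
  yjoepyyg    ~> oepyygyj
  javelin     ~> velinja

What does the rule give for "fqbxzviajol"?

bxzviajolfq

The pattern: move the first 2 characters to the end (rotate left by 2).
So "fqbxzviajol" becomes "bxzviajolfq".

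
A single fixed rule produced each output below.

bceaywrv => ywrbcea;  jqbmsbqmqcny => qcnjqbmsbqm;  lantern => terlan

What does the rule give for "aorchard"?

The pattern: delete the last character, then move the last 3 characters to the front (rotate right by 3).
Starting from "aorchard": after the first operation, "aorchar"; after the second, "haraorc".

haraorc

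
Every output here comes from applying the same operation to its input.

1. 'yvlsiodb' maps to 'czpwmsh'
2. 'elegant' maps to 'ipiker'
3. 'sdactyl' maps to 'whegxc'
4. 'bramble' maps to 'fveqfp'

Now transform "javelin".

nezipm

The transformation: shift every letter 4 places forward in the alphabet (wrapping around), then delete the last character.
"javelin" → "nezipmr" → "nezipm".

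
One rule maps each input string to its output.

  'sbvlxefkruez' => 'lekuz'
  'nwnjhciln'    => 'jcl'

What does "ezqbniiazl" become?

Looking at the pairs, the operation is to delete the first 3 characters, then keep every other character starting from the first (positions 1st, 3rd, 5th, ...).
So "ezqbniiazl" becomes "bial".

bial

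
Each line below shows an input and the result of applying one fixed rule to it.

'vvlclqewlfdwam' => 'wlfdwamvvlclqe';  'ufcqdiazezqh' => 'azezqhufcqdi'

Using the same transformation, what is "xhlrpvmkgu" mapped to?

vmkguxhlrp

The rule is to swap the front and back halves of the string.
Doing the same to "xhlrpvmkgu": "vmkguxhlrp".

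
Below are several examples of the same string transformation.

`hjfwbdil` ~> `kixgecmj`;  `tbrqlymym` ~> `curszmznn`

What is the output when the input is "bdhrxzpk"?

ecsiaylq

The transformation: swap each adjacent pair of characters (1↔2, 3↔4, ...), then shift every letter 1 place forward in the alphabet (wrapping around).
Applying both steps to "bdhrxzpk": "dbrhzxkp", then "ecsiaylq".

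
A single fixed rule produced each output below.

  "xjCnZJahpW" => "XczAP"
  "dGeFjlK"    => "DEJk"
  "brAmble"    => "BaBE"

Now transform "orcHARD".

The rule is to flip the case of every letter, then keep every other character starting from the first (positions 1st, 3rd, 5th, ...).
Doing the same to "orcHARD": "OCad".

OCad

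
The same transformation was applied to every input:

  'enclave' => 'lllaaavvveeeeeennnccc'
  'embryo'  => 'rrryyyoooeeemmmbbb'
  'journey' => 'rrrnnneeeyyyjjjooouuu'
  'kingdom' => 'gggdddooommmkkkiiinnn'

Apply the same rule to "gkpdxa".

dddxxxaaagggkkkppp

The rule is to move the first 3 characters to the end (rotate left by 3), then repeat every character 3 times.
For "gkpdxa", step one produces "dxagkp"; step two turns that into "dddxxxaaagggkkkppp".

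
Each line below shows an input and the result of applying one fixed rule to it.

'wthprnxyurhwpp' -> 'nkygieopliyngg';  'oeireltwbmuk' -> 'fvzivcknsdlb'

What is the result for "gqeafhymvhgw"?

xhvrwypdmyxn

The rule is to shift every letter 9 places backward in the alphabet (wrapping around).
Applying that to "gqeafhymvhgw" gives "xhvrwypdmyxn".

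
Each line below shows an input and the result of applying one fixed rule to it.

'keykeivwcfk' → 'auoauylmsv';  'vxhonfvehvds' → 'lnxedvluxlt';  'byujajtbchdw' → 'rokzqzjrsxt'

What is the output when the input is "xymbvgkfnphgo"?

Rule — shift every letter 10 places backward in the alphabet (wrapping around), then delete the last character.
Starting from "xymbvgkfnphgo": after the first operation, "nocrlwavdfxwe"; after the second, "nocrlwavdfxw".

nocrlwavdfxw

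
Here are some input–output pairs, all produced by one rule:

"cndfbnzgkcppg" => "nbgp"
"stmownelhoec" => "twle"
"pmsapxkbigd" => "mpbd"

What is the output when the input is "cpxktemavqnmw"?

ptan

Each output is the input with this applied: keep one character in every 3, starting at position 2 (positions 2nd, 5th, 8th, ...).
For "cpxktemavqnmw" the result is "ptan".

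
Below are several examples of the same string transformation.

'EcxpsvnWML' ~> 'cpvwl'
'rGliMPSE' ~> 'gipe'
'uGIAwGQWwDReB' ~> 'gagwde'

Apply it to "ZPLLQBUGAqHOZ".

plbgqo

Rule — keep every other character starting from the second (positions 2nd, 4th, 6th, ...), then convert every letter to lowercase.
Doing the same to "ZPLLQBUGAqHOZ": "plbgqo".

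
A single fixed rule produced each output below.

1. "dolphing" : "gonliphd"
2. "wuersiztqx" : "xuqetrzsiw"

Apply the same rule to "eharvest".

thsaerve

In each case the input is transformed by: take characters alternately from the front and the back (1st, last, 2nd, 2nd-last, ...), then move the first character to the end.
Starting from "eharvest": after the first operation, "ethsaerv"; after the second, "thsaerve".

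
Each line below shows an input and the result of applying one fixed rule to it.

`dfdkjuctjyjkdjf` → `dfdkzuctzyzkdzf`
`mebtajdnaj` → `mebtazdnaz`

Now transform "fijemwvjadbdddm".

fizemwvzadbdddm

In each case the input is transformed by: replace every "j" with "z".
Applying that to "fijemwvjadbdddm" gives "fizemwvzadbdddm".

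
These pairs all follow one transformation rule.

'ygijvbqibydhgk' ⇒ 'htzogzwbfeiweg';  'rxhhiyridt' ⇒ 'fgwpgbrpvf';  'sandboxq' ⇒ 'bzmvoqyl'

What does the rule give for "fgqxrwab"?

vpuyzdeo

Each output is the input with this applied: shift every letter 2 places backward in the alphabet (wrapping around), then move the first 3 characters to the end (rotate left by 3).
Doing the same to "fgqxrwab": "vpuyzdeo".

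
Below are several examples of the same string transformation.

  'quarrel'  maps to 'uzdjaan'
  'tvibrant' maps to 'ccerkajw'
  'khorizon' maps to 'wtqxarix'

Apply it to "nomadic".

lwxvjmr

Each output is the input with this applied: shift every letter 9 places forward in the alphabet (wrapping around), then move the last character to the front.
For "nomadic", step one produces "wxvjmrl"; step two turns that into "lwxvjmr".
(Check on "khorizon": → "tqxarixw" → "wtqxarix" ✓)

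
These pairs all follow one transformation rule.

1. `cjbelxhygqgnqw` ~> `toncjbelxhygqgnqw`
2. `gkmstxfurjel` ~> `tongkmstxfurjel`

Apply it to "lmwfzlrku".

tonlmwfzlrku

Rule — prepend "ton".
Applying that to "lmwfzlrku" gives "tonlmwfzlrku".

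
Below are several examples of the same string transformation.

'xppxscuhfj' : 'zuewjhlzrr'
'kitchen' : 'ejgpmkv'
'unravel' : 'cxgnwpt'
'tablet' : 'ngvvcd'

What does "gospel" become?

rgniqu

In each case the input is transformed by: move the first 3 characters to the end (rotate left by 3), then shift every letter 2 places forward in the alphabet (wrapping around).
"gospel" → "pelgos" → "rgniqu".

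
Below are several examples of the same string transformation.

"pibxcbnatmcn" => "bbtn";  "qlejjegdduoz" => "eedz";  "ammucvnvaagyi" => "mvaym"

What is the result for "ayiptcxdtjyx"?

Looking at the pairs, the operation is to move the first 2 characters to the end (rotate left by 2), then keep one character in every 3, starting at position 1 (positions 1st, 4th, 7th, ...).
"ayiptcxdtjyx" → "iptcxdtjyxay" → "ictx".
(Check on "qlejjegdduoz": → "ejjegdduozql" → "eedz" ✓)

ictx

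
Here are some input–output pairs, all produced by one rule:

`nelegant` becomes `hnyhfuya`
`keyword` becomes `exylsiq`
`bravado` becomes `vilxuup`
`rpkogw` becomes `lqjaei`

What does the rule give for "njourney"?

hsdyihol

The transformation: shift every letter 6 places backward in the alphabet (wrapping around), then take characters alternately from the front and the back (1st, last, 2nd, 2nd-last, ...).
For "njourney", step one produces "hdiolhys"; step two turns that into "hsdyihol".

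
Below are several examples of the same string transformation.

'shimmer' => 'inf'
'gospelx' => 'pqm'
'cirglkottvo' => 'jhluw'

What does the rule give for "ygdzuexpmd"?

Looking at the pairs, the operation is to shift every letter 1 place forward in the alphabet (wrapping around), then keep every other character starting from the second (positions 2nd, 4th, 6th, ...).
"ygdzuexpmd" → "zheavfyqne" → "hafqe".

hafqe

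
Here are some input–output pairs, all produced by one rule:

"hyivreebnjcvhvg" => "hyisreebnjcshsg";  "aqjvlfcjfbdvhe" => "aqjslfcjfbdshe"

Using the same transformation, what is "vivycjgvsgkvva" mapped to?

The transformation: replace every "v" with "s".
On "vivycjgvsgkvva" that produces "sisycjgssgkssa".

sisycjgssgkssa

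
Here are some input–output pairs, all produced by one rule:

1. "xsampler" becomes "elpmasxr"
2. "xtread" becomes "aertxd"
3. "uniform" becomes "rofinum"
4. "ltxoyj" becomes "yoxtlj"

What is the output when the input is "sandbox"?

obdnasx

Each output is the input with this applied: reverse the string, then move the first character to the end.
On "sandbox": the first step gives "xobdnas", and the second then gives "obdnasx".
(Check on "xsampler": → "relpmasx" → "elpmasxr" ✓)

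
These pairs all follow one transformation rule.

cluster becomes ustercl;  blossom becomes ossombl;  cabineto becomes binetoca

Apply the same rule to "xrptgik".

ptgikxr

The pattern: move the first 2 characters to the end (rotate left by 2).
"xrptgik" → "ptgikxr".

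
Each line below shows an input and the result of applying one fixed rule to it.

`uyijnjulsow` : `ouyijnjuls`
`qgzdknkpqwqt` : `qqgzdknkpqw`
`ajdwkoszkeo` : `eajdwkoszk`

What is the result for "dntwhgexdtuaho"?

Looking at the pairs, the operation is to delete the last character, then move the last character to the front.
Starting from "dntwhgexdtuaho": after the first operation, "dntwhgexdtuah"; after the second, "hdntwhgexdtua".

hdntwhgexdtua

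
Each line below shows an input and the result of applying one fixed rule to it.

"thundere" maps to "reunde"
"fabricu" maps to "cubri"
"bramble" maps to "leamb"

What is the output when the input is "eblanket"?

In each case the input is transformed by: delete the first 2 characters, then move the last 2 characters to the front (rotate right by 2).
For "eblanket", step one produces "lanket"; step two turns that into "etlank".

etlank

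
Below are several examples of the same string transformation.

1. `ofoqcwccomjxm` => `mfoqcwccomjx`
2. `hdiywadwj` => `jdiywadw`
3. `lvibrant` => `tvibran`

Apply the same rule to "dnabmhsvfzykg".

Looking at the pairs, the operation is to delete the first character, then move the last character to the front.
Working it through for "dnabmhsvfzykg": intermediate "nabmhsvfzykg", final "gnabmhsvfzyk".

gnabmhsvfzyk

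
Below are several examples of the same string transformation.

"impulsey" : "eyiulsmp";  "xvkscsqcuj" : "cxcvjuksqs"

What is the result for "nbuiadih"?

Each output is the input with this applied: sort the characters into alphabetical order, then take characters alternately from the front and the back (1st, last, 2nd, 2nd-last, ...).
Doing the same to "nbuiadih": "aubndihi".

aubndihi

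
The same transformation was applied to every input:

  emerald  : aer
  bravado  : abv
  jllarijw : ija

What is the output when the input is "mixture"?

umt

In each case the input is transformed by: move the last 3 characters to the front (rotate right by 3), then keep one character in every 3, starting at position 1 (positions 1st, 4th, 7th, ...).
On "mixture" that produces "umt".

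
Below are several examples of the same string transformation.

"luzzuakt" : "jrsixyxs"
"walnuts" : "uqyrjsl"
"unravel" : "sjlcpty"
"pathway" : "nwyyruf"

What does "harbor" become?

Rule — take characters alternately from the front and the back (1st, last, 2nd, 2nd-last, ...), then shift every letter 2 places backward in the alphabet (wrapping around).
For "harbor" the result is "fpympz".

fpympz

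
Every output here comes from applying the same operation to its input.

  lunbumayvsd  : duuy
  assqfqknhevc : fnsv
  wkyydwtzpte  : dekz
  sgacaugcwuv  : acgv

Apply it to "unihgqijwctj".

gjnt

What's happening: keep one character in every 3, starting at position 2 (positions 2nd, 5th, 8th, ...), then sort the characters into alphabetical order.
Starting from "unihgqijwctj": after the first operation, "ngjt"; after the second, "gjnt".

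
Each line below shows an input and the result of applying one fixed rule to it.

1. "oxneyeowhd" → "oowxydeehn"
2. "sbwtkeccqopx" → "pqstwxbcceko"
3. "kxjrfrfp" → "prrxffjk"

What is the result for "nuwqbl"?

quwbln

The rule is to sort the characters into alphabetical order, then swap the front and back halves of the string.
On "nuwqbl": the first step gives "blnquw", and the second then gives "quwbln".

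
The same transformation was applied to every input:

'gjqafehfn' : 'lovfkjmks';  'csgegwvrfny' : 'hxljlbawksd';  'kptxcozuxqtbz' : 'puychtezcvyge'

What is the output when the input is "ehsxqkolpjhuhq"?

In each case the input is transformed by: shift every letter 5 places forward in the alphabet (wrapping around).
On "ehsxqkolpjhuhq" that produces "jmxcvptquomzmv".

jmxcvptquomzmv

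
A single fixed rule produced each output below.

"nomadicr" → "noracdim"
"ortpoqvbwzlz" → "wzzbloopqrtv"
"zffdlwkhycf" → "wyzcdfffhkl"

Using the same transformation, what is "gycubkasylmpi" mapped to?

uyyabcgiklmps

In each case the input is transformed by: sort the characters into alphabetical order, then move the last 3 characters to the front (rotate right by 3).
On "gycubkasylmpi": the first step gives "abcgiklmpsuyy", and the second then gives "uyyabcgiklmps".
(Check on "ortpoqvbwzlz": → "bloopqrtvwzz" → "wzzbloopqrtv" ✓)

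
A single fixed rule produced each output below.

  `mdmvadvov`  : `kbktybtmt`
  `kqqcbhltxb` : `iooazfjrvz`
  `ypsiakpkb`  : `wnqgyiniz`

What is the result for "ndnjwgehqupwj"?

Looking at the pairs, the operation is to shift every letter 2 places backward in the alphabet (wrapping around).
Applying that to "ndnjwgehqupwj" gives "lblhuecfosnuh".

lblhuecfosnuh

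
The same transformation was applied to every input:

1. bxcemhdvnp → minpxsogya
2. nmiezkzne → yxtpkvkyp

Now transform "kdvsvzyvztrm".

The pattern: shift every letter 11 places forward in the alphabet (wrapping around).
Applying that to "kdvsvzyvztrm" gives "vogdgkjgkecx".

vogdgkjgkecx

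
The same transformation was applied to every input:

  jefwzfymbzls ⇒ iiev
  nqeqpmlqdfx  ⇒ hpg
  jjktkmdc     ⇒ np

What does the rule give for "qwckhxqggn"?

faj

What's happening: keep one character in every 3, starting at position 3 (positions 3rd, 6th, 9th, ...), then shift every letter 3 places forward in the alphabet (wrapping around).
Applying both steps to "qwckhxqggn": "cxg", then "faj".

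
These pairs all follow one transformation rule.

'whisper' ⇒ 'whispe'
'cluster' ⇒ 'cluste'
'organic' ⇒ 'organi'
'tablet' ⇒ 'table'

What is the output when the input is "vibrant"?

vibran

What's happening: delete the last character.
Applying that to "vibrant" gives "vibran".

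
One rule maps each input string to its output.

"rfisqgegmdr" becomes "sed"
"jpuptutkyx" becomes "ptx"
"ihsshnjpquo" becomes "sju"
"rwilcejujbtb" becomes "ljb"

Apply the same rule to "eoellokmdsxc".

lks

The transformation: delete the first 2 characters, then keep one character in every 3, starting at position 2 (positions 2nd, 5th, 8th, ...).
"eoellokmdsxc" → "ellokmdsxc" → "lks".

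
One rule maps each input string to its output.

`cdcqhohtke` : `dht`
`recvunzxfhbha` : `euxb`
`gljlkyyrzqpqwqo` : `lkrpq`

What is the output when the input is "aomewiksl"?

ows

Each output is the input with this applied: keep one character in every 3, starting at position 2 (positions 2nd, 5th, 8th, ...).
"aomewiksl" → "ows".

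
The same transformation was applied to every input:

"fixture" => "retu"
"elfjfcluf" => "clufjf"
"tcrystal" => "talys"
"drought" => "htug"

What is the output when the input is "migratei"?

Looking at the pairs, the operation is to delete the first 3 characters, then move the first 2 characters to the end (rotate left by 2).
On "migratei" that produces "teira".

teira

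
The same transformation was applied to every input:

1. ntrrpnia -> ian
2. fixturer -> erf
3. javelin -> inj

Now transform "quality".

tyq

Each output is the input with this applied: move the last 2 characters to the front (rotate right by 2), then keep only the first 3 characters.
On "quality": the first step gives "tyquali", and the second then gives "tyq".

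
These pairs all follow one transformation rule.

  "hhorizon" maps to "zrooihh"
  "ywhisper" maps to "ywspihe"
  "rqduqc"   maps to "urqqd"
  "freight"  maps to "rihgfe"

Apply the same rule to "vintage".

vtniga

The rule is to delete the last character, then sort the characters into reverse alphabetical order.
"vintage" → "vintag" → "vtniga".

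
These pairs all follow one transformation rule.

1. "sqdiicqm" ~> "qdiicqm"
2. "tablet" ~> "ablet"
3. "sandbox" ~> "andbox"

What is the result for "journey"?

ourney

The pattern: delete the first character.
"journey" → "ourney".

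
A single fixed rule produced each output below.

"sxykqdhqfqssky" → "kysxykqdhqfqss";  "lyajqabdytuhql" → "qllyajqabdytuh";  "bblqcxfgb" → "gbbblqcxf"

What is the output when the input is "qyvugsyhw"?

hwqyvugsy

Each output is the input with this applied: move the last 2 characters to the front (rotate right by 2).
Applying that to "qyvugsyhw" gives "hwqyvugsy".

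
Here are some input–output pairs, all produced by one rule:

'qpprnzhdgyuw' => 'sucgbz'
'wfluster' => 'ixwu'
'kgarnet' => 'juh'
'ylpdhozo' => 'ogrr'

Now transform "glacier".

ofh

Each output is the input with this applied: keep every other character starting from the second (positions 2nd, 4th, 6th, ...), then shift every letter 3 places forward in the alphabet (wrapping around).
Working it through for "glacier": intermediate "lce", final "ofh".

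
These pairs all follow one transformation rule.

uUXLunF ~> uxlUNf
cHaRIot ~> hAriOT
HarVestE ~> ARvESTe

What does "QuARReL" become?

The rule is to flip the case of every letter, then delete the first character.
"QuARReL" → "qUarrEl" → "UarrEl".

UarrEl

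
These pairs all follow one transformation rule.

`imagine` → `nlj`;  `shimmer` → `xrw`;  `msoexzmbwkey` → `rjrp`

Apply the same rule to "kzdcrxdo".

Rule — shift every letter 5 places forward in the alphabet (wrapping around), then keep one character in every 3, starting at position 1 (positions 1st, 4th, 7th, ...).
For "kzdcrxdo", step one produces "peihwcit"; step two turns that into "phi".

phi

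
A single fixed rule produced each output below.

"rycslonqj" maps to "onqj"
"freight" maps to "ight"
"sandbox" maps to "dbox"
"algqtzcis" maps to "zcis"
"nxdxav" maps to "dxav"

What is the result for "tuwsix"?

wsix

What's happening: keep only the last 4 characters.
"tuwsix" → "wsix".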